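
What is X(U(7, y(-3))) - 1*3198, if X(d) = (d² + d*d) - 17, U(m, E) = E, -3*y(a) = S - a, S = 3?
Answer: -3207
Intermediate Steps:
y(a) = -1 + a/3 (y(a) = -(3 - a)/3 = -1 + a/3)
X(d) = -17 + 2*d² (X(d) = (d² + d²) - 17 = 2*d² - 17 = -17 + 2*d²)
X(U(7, y(-3))) - 1*3198 = (-17 + 2*(-1 + (⅓)*(-3))²) - 1*3198 = (-17 + 2*(-1 - 1)²) - 3198 = (-17 + 2*(-2)²) - 3198 = (-17 + 2*4) - 3198 = (-17 + 8) - 3198 = -9 - 3198 = -3207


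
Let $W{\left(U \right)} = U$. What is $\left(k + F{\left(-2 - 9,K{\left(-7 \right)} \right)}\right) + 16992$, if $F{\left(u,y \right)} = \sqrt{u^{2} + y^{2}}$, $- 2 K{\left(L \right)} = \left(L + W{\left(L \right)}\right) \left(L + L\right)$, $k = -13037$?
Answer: $3955 + 5 \sqrt{389} \approx 4053.6$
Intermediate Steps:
$K{\left(L \right)} = - 2 L^{2}$ ($K{\left(L \right)} = - \frac{\left(L + L\right) \left(L + L\right)}{2} = - \frac{2 L 2 L}{2} = - \frac{4 L^{2}}{2} = - 2 L^{2}$)
$\left(k + F{\left(-2 - 9,K{\left(-7 \right)} \right)}\right) + 16992 = \left(-13037 + \sqrt{\left(-2 - 9\right)^{2} + \left(- 2 \left(-7\right)^{2}\right)^{2}}\right) + 16992 = \left(-13037 + \sqrt{\left(-11\right)^{2} + \left(\left(-2\right) 49\right)^{2}}\right) + 16992 = \left(-13037 + \sqrt{121 + \left(-98\right)^{2}}\right) + 16992 = \left(-13037 + \sqrt{121 + 9604}\right) + 16992 = \left(-13037 + \sqrt{9725}\right) + 16992 = \left(-13037 + 5 \sqrt{389}\right) + 16992 = 3955 + 5 \sqrt{389}$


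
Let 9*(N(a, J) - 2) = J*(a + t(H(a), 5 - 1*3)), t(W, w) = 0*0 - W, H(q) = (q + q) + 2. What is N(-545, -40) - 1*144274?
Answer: -440056/3 ≈ -1.4669e+5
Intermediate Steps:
H(q) = 2 + 2*q (H(q) = 2*q + 2 = 2 + 2*q)
t(W, w) = -W (t(W, w) = 0 - W = -W)
N(a, J) = 2 + J*(-2 - a)/9 (N(a, J) = 2 + (J*(a - (2 + 2*a)))/9 = 2 + (J*(a + (-2 - 2*a)))/9 = 2 + (J*(-2 - a))/9 = 2 + J*(-2 - a)/9)
N(-545, -40) - 1*144274 = (2 - 2/9*(-40) - 1/9*(-40)*(-545)) - 1*144274 = (2 + 80/9 - 21800/9) - 144274 = -7234/3 - 144274 = -440056/3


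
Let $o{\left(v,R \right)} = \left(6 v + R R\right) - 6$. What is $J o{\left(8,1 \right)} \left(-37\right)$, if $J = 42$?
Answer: $-66822$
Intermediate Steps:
$o{\left(v,R \right)} = -6 + R^{2} + 6 v$ ($o{\left(v,R \right)} = \left(6 v + R^{2}\right) - 6 = \left(R^{2} + 6 v\right) - 6 = -6 + R^{2} + 6 v$)
$J o{\left(8,1 \right)} \left(-37\right) = 42 \left(-6 + 1^{2} + 6 \cdot 8\right) \left(-37\right) = 42 \left(-6 + 1 + 48\right) \left(-37\right) = 42 \cdot 43 \left(-37\right) = 1806 \left(-37\right) = -66822$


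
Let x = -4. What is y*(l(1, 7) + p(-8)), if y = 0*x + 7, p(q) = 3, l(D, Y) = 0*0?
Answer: 21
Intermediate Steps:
l(D, Y) = 0
y = 7 (y = 0*(-4) + 7 = 0 + 7 = 7)
y*(l(1, 7) + p(-8)) = 7*(0 + 3) = 7*3 = 21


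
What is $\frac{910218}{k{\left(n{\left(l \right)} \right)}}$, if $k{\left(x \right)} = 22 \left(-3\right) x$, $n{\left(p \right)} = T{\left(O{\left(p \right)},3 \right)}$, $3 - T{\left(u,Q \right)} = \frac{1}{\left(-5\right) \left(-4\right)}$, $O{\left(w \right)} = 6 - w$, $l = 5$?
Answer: $- \frac{3034060}{649} \approx -4675.0$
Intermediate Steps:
$T{\left(u,Q \right)} = \frac{59}{20}$ ($T{\left(u,Q \right)} = 3 - \frac{1}{\left(-5\right) \left(-4\right)} = 3 - \frac{1}{20} = \frac{59}{20}$)
$n{\left(p \right)} = \frac{59}{20}$
$k{\left(x \right)} = - 66 x$
$\frac{910218}{k{\left(n{\left(l \right)} \right)}} = \frac{910218}{\left(-66\right) \frac{59}{20}} = \frac{910218}{- \frac{1947}{10}} = 910218 \left(- \frac{10}{1947}\right) = - \frac{3034060}{649}$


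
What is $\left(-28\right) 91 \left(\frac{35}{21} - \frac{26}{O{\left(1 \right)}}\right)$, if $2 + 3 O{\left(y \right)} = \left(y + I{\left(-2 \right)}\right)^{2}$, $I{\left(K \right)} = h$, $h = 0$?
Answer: $- \frac{608972}{3} \approx -2.0299 \cdot 10^{5}$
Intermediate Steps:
$I{\left(K \right)} = 0$
$O{\left(y \right)} = - \frac{2}{3} + \frac{y^{2}}{3}$ ($O{\left(y \right)} = - \frac{2}{3} + \frac{\left(y + 0\right)^{2}}{3} = - \frac{2}{3} + \frac{y^{2}}{3}$)
$\left(-28\right) 91 \left(\frac{35}{21} - \frac{26}{O{\left(1 \right)}}\right) = \left(-28\right) 91 \left(\frac{35}{21} - \frac{26}{- \frac{2}{3} + \frac{1^{2}}{3}}\right) = - 2548 \left(35 \cdot \frac{1}{21} - \frac{26}{- \frac{2}{3} + \frac{1}{3} \cdot 1}\right) = - 2548 \left(\frac{5}{3} - \frac{26}{- \frac{2}{3} + \frac{1}{3}}\right) = - 2548 \left(\frac{5}{3} - \frac{26}{- \frac{1}{3}}\right) = - 2548 \left(\frac{5}{3} - -78\right) = - 2548 \left(\frac{5}{3} + 78\right) = \left(-2548\right) \frac{239}{3} = - \frac{608972}{3}$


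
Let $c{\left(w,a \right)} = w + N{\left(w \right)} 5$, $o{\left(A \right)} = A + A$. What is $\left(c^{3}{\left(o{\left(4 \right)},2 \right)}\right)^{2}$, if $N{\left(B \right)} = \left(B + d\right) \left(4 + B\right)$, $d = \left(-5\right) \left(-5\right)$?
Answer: $61730284761177001984$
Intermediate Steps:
$o{\left(A \right)} = 2 A$
$d = 25$
$N{\left(B \right)} = \left(4 + B\right) \left(25 + B\right)$ ($N{\left(B \right)} = \left(B + 25\right) \left(4 + B\right) = \left(25 + B\right) \left(4 + B\right) = \left(4 + B\right) \left(25 + B\right)$)
$c{\left(w,a \right)} = 500 + 5 w^{2} + 146 w$ ($c{\left(w,a \right)} = w + \left(100 + w^{2} + 29 w\right) 5 = w + \left(500 + 5 w^{2} + 145 w\right) = 500 + 5 w^{2} + 146 w$)
$\left(c^{3}{\left(o{\left(4 \right)},2 \right)}\right)^{2} = \left(\left(500 + 5 \left(2 \cdot 4\right)^{2} + 146 \cdot 2 \cdot 4\right)^{3}\right)^{2} = \left(\left(500 + 5 \cdot 8^{2} + 146 \cdot 8\right)^{3}\right)^{2} = \left(\left(500 + 5 \cdot 64 + 1168\right)^{3}\right)^{2} = \left(\left(500 + 320 + 1168\right)^{3}\right)^{2} = \left(1988^{3}\right)^{2} = 7856862272^{2} = 61730284761177001984$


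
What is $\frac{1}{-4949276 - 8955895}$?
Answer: $- \frac{1}{13905171} \approx -7.1916 \cdot 10^{-8}$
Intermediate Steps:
$\frac{1}{-4949276 - 8955895} = \frac{1}{-13905171} = - \frac{1}{13905171}$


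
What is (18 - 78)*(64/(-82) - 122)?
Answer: 302040/41 ≈ 7366.8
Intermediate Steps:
(18 - 78)*(64/(-82) - 122) = -60*(64*(-1/82) - 122) = -60*(-32/41 - 122) = -60*(-5034/41) = 302040/41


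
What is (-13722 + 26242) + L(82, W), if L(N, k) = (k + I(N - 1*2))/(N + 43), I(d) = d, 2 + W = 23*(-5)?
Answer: 1564963/125 ≈ 12520.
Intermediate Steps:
W = -117 (W = -2 + 23*(-5) = -2 - 115 = -117)
L(N, k) = (-2 + N + k)/(43 + N) (L(N, k) = (k + (N - 1*2))/(N + 43) = (k + (N - 2))/(43 + N) = (k + (-2 + N))/(43 + N) = (-2 + N + k)/(43 + N))
(-13722 + 26242) + L(82, W) = (-13722 + 26242) + (-2 + 82 - 117)/(43 + 82) = 12520 - 37/125 = 1564963/125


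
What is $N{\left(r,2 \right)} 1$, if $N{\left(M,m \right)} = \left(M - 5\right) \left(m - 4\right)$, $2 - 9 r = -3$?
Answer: $\frac{80}{9} \approx 8.8889$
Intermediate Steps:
$r = \frac{5}{9}$ ($r = \frac{2}{9} - - \frac{1}{3} = \frac{2}{9} + \frac{1}{3} = \frac{5}{9} \approx 0.55556$)
$N{\left(M,m \right)} = \left(-5 + M\right) \left(-4 + m\right)$
$N{\left(r,2 \right)} 1 = \left(20 - 10 - \frac{20}{9} + \frac{5}{9} \cdot 2\right) 1 = \left(20 - 10 - \frac{20}{9} + \frac{10}{9}\right) 1 = \frac{80}{9} \cdot 1 = \frac{80}{9}$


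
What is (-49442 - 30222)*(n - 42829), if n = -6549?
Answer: 3933648992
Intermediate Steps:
(-49442 - 30222)*(n - 42829) = (-49442 - 30222)*(-6549 - 42829) = -79664*(-49378) = 3933648992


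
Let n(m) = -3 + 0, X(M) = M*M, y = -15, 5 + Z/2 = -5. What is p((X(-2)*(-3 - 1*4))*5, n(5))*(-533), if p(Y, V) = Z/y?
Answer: -2132/3 ≈ -710.67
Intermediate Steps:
Z = -20 (Z = -10 + 2*(-5) = -10 - 10 = -20)
X(M) = M²
n(m) = -3
p(Y, V) = 4/3 (p(Y, V) = -20/(-15) = -20*(-1/15) = 4/3)
p((X(-2)*(-3 - 1*4))*5, n(5))*(-533) = (4/3)*(-533) = -2132/3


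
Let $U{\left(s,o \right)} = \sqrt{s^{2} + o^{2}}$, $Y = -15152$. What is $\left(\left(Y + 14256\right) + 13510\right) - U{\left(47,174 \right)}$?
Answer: $12614 - \sqrt{32485} \approx 12434.0$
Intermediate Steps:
$U{\left(s,o \right)} = \sqrt{o^{2} + s^{2}}$
$\left(\left(Y + 14256\right) + 13510\right) - U{\left(47,174 \right)} = \left(\left(-15152 + 14256\right) + 13510\right) - \sqrt{174^{2} + 47^{2}} = \left(-896 + 13510\right) - \sqrt{30276 + 2209} = 12614 - \sqrt{32485}$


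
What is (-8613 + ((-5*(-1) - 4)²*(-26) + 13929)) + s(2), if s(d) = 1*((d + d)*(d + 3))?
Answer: 5310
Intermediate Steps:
s(d) = 2*d*(3 + d) (s(d) = 1*((2*d)*(3 + d)) = 1*(2*d*(3 + d)) = 2*d*(3 + d))
(-8613 + ((-5*(-1) - 4)²*(-26) + 13929)) + s(2) = (-8613 + ((-5*(-1) - 4)²*(-26) + 13929)) + 2*2*(3 + 2) = (-8613 + ((5 - 4)²*(-26) + 13929)) + 2*2*5 = (-8613 + (1²*(-26) + 13929)) + 20 = (-8613 + (1*(-26) + 13929)) + 20 = (-8613 + (-26 + 13929)) + 20 = (-8613 + 13903) + 20 = 5290 + 20 = 5310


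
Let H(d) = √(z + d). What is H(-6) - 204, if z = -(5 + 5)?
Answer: -204 + 4*I ≈ -204.0 + 4.0*I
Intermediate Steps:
z = -10 (z = -1*10 = -10)
H(d) = √(-10 + d)
H(-6) - 204 = √(-10 - 6) - 204 = √(-16) - 204 = 4*I - 204 = -204 + 4*I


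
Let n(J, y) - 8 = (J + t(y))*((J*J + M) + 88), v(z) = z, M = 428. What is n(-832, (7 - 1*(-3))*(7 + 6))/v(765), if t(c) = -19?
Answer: -196507244/255 ≈ -7.7062e+5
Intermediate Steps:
n(J, y) = 8 + (-19 + J)*(516 + J²) (n(J, y) = 8 + (J - 19)*((J*J + 428) + 88) = 8 + (-19 + J)*((J² + 428) + 88) = 8 + (-19 + J)*((428 + J²) + 88) = 8 + (-19 + J)*(516 + J²))
n(-832, (7 - 1*(-3))*(7 + 6))/v(765) = (-9796 + (-832)³ - 19*(-832)² + 516*(-832))/765 = (-9796 - 575930368 - 19*692224 - 429312)*(1/765) = (-9796 - 575930368 - 13152256 - 429312)*(1/765) = -589521732*1/765 = -196507244/255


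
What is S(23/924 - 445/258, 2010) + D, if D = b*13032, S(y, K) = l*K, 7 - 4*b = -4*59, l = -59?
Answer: 673104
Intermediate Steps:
b = 243/4 (b = 7/4 - (-1)*59 = 7/4 - ¼*(-236) = 7/4 + 59 = 243/4 ≈ 60.750)
S(y, K) = -59*K
D = 791694 (D = (243/4)*13032 = 791694)
S(23/924 - 445/258, 2010) + D = -59*2010 + 791694 = -118590 + 791694 = 673104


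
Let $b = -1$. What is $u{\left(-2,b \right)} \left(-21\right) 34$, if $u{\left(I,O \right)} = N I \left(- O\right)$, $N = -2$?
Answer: $-2856$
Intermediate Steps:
$u{\left(I,O \right)} = 2 I O$ ($u{\left(I,O \right)} = - 2 I \left(- O\right) = 2 I O$)
$u{\left(-2,b \right)} \left(-21\right) 34 = 2 \left(-2\right) \left(-1\right) \left(-21\right) 34 = 4 \left(-21\right) 34 = \left(-84\right) 34 = -2856$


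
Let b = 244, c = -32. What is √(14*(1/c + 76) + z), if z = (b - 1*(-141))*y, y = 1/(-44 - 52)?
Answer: √610302/24 ≈ 32.551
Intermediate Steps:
y = -1/96 (y = 1/(-96) = -1/96 ≈ -0.010417)
z = -385/96 (z = (244 - 1*(-141))*(-1/96) = (244 + 141)*(-1/96) = 385*(-1/96) = -385/96 ≈ -4.0104)
√(14*(1/c + 76) + z) = √(14*(1/(-32) + 76) - 385/96) = √(14*(-1/32 + 76) - 385/96) = √(14*(2431/32) - 385/96) = √(17017/16 - 385/96) = √(101717/96) = √610302/24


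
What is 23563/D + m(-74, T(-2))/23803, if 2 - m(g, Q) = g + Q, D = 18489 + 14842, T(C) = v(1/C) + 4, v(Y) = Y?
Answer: 1126573173/1586755586 ≈ 0.70999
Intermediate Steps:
T(C) = 4 + 1/C (T(C) = 1/C + 4 = 4 + 1/C)
D = 33331
m(g, Q) = 2 - Q - g (m(g, Q) = 2 - (g + Q) = 2 - (Q + g) = 2 + (-Q - g) = 2 - Q - g)
23563/D + m(-74, T(-2))/23803 = 23563/33331 + (2 - (4 + 1/(-2)) - 1*(-74))/23803 = 23563*(1/33331) + (2 - (4 - ½) + 74)*(1/23803) = 23563/33331 + (2 - 1*7/2 + 74)*(1/23803) = 23563/33331 + (2 - 7/2 + 74)*(1/23803) = 23563/33331 + (145/2)*(1/23803) = 23563/33331 + 145/47606 = 1126573173/1586755586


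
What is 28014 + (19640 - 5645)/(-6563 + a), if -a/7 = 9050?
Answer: 1958528787/69913 ≈ 28014.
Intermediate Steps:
a = -63350 (a = -7*9050 = -63350)
28014 + (19640 - 5645)/(-6563 + a) = 28014 + (19640 - 5645)/(-6563 - 63350) = 28014 + 13995/(-69913) = 28014 + 13995*(-1/69913) = 28014 - 13995/69913 = 1958528787/69913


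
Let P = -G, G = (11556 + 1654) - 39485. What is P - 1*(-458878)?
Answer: 485153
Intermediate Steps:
G = -26275 (G = 13210 - 39485 = -26275)
P = 26275 (P = -1*(-26275) = 26275)
P - 1*(-458878) = 26275 - 1*(-458878) = 26275 + 458878 = 485153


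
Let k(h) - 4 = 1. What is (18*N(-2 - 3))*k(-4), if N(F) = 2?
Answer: 180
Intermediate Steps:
k(h) = 5 (k(h) = 4 + 1 = 5)
(18*N(-2 - 3))*k(-4) = (18*2)*5 = 36*5 = 180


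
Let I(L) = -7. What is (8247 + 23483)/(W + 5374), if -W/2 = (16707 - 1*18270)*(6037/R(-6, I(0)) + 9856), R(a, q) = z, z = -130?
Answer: 108550/104923901 ≈ 0.0010346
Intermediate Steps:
R(a, q) = -130
W = 1993204809/65 (W = -2*(16707 - 1*18270)*(6037/(-130) + 9856) = -2*(16707 - 18270)*(6037*(-1/130) + 9856) = -(-3126)*(-6037/130 + 9856) = -(-3126)*1275243/130 = -2*(-1993204809/130) = 1993204809/65 ≈ 3.0665e+7)
(8247 + 23483)/(W + 5374) = (8247 + 23483)/(1993204809/65 + 5374) = 31730/(1993554119/65) = 31730*(65/1993554119) = 108550/104923901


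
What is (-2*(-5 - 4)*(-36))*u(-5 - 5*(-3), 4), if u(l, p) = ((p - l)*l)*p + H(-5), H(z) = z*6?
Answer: 174960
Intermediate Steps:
H(z) = 6*z
u(l, p) = -30 + l*p*(p - l) (u(l, p) = ((p - l)*l)*p + 6*(-5) = (l*(p - l))*p - 30 = l*p*(p - l) - 30 = -30 + l*p*(p - l))
(-2*(-5 - 4)*(-36))*u(-5 - 5*(-3), 4) = (-2*(-5 - 4)*(-36))*(-30 + (-5 - 5*(-3))*4² - 1*4*(-5 - 5*(-3))²) = (-2*(-9)*(-36))*(-30 + (-5 + 15)*16 - 1*4*(-5 + 15)²) = (18*(-36))*(-30 + 10*16 - 1*4*10²) = -648*(-30 + 160 - 1*4*100) = -648*(-30 + 160 - 400) = -648*(-270) = 174960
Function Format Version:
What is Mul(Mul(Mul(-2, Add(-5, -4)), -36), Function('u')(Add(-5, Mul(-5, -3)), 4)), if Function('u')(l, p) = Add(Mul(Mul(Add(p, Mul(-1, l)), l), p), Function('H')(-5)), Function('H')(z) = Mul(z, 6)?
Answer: 174960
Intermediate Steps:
Function('H')(z) = Mul(6, z)
Function('u')(l, p) = Add(-30, Mul(l, p, Add(p, Mul(-1, l)))) (Function('u')(l, p) = Add(Mul(Mul(Add(p, Mul(-1, l)), l), p), Mul(6, -5)) = Add(Mul(Mul(l, Add(p, Mul(-1, l))), p), -30) = Add(Mul(l, p, Add(p, Mul(-1, l))), -30) = Add(-30, Mul(l, p, Add(p, Mul(-1, l)))))
Mul(Mul(Mul(-2, Add(-5, -4)), -36), Function('u')(Add(-5, Mul(-5, -3)), 4)) = Mul(Mul(Mul(-2, Add(-5, -4)), -36), Add(-30, Mul(Add(-5, Mul(-5, -3)), Pow(4, 2)), Mul(-1, 4, Pow(Add(-5, Mul(-5, -3)), 2)))) = Mul(Mul(Mul(-2, -9), -36), Add(-30, Mul(Add(-5, 15), 16), Mul(-1, 4, Pow(Add(-5, 15), 2)))) = Mul(Mul(18, -36), Add(-30, Mul(10, 16), Mul(-1, 4, Pow(10, 2)))) = Mul(-648, Add(-30, 160, Mul(-1, 4, 100))) = Mul(-648, Add(-30, 160, -400)) = Mul(-648, -270) = 174960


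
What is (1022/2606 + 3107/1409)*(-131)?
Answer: -624663020/1835927 ≈ -340.24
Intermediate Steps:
(1022/2606 + 3107/1409)*(-131) = (1022*(1/2606) + 3107*(1/1409))*(-131) = (511/1303 + 3107/1409)*(-131) = (4768420/1835927)*(-131) = -624663020/1835927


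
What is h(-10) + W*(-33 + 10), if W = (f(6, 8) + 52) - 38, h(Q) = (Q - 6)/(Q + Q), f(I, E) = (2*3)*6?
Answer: -5746/5 ≈ -1149.2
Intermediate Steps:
f(I, E) = 36 (f(I, E) = 6*6 = 36)
h(Q) = (-6 + Q)/(2*Q) (h(Q) = (-6 + Q)/((2*Q)) = (-6 + Q)*(1/(2*Q)) = (-6 + Q)/(2*Q))
W = 50 (W = (36 + 52) - 38 = 88 - 38 = 50)
h(-10) + W*(-33 + 10) = (½)*(-6 - 10)/(-10) + 50*(-33 + 10) = (½)*(-⅒)*(-16) + 50*(-23) = ⅘ - 1150 = -5746/5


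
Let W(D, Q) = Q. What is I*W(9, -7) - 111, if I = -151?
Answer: 946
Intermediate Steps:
I*W(9, -7) - 111 = -151*(-7) - 111 = 1057 - 111 = 946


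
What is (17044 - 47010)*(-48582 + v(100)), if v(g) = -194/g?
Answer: 36396658651/25 ≈ 1.4559e+9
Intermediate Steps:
(17044 - 47010)*(-48582 + v(100)) = (17044 - 47010)*(-48582 - 194/100) = -29966*(-48582 - 194*1/100) = -29966*(-48582 - 97/50) = -29966*(-2429197/50) = 36396658651/25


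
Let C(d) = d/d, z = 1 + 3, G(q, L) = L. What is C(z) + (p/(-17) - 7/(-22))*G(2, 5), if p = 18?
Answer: -1011/374 ≈ -2.7032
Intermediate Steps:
z = 4
C(d) = 1
C(z) + (p/(-17) - 7/(-22))*G(2, 5) = 1 + (18/(-17) - 7/(-22))*5 = 1 + (18*(-1/17) - 7*(-1/22))*5 = 1 + (-18/17 + 7/22)*5 = 1 - 277/374*5 = 1 - 1385/374 = -1011/374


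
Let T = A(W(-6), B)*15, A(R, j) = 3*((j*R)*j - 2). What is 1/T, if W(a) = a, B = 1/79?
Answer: -6241/561960 ≈ -0.011106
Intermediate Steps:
B = 1/79 ≈ 0.012658
A(R, j) = -6 + 3*R*j² (A(R, j) = 3*((R*j)*j - 2) = 3*(R*j² - 2) = 3*(-2 + R*j²) = -6 + 3*R*j²)
T = -561960/6241 (T = (-6 + 3*(-6)*(1/79)²)*15 = (-6 + 3*(-6)*(1/6241))*15 = (-6 - 18/6241)*15 = -37464/6241*15 = -561960/6241 ≈ -90.043)
1/T = 1/(-561960/6241) = -6241/561960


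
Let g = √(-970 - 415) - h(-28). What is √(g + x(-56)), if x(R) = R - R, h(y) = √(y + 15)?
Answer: √I*√(√1385 - √13) ≈ 4.0994 + 4.0994*I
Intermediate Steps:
h(y) = √(15 + y)
x(R) = 0
g = I*√1385 - I*√13 (g = √(-970 - 415) - √(15 - 28) = √(-1385) - √(-13) = I*√1385 - I*√13 ≈ 33.61*I)
√(g + x(-56)) = √(I*(√1385 - √13) + 0) = √(I*(√1385 - √13)) = √I*√(√1385 - √13)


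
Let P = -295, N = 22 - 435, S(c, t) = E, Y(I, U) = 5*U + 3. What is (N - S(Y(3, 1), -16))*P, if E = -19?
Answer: 116230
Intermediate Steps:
Y(I, U) = 3 + 5*U
S(c, t) = -19
N = -413
(N - S(Y(3, 1), -16))*P = (-413 - 1*(-19))*(-295) = (-413 + 19)*(-295) = -394*(-295) = 116230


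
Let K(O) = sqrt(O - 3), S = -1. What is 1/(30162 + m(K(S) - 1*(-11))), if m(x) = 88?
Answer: 1/30250 ≈ 3.3058e-5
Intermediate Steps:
K(O) = sqrt(-3 + O)
1/(30162 + m(K(S) - 1*(-11))) = 1/(30162 + 88) = 1/30250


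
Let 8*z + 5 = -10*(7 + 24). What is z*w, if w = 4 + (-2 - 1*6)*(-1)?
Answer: -945/2 ≈ -472.50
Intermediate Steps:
w = 12 (w = 4 + (-2 - 6)*(-1) = 4 - 8*(-1) = 4 + 8 = 12)
z = -315/8 (z = -5/8 + (-10*(7 + 24))/8 = -5/8 + (-10*31)/8 = -5/8 + (⅛)*(-310) = -5/8 - 155/4 = -315/8 ≈ -39.375)
z*w = -315/8*12 = -945/2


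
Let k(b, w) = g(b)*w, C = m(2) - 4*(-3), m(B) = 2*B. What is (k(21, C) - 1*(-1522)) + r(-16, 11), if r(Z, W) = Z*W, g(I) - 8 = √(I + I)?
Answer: 1474 + 16*√42 ≈ 1577.7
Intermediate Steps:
g(I) = 8 + √2*√I (g(I) = 8 + √(I + I) = 8 + √(2*I) = 8 + √2*√I)
C = 16 (C = 2*2 - 4*(-3) = 4 - 1*(-12) = 4 + 12 = 16)
k(b, w) = w*(8 + √2*√b) (k(b, w) = (8 + √2*√b)*w = w*(8 + √2*√b))
r(Z, W) = W*Z
(k(21, C) - 1*(-1522)) + r(-16, 11) = (16*(8 + √2*√21) - 1*(-1522)) + 11*(-16) = (16*(8 + √42) + 1522) - 176 = ((128 + 16*√42) + 1522) - 176 = (1650 + 16*√42) - 176 = 1474 + 16*√42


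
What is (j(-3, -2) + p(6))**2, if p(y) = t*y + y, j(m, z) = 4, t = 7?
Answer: 2704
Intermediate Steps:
p(y) = 8*y (p(y) = 7*y + y = 8*y)
(j(-3, -2) + p(6))**2 = (4 + 8*6)**2 = (4 + 48)**2 = 52**2 = 2704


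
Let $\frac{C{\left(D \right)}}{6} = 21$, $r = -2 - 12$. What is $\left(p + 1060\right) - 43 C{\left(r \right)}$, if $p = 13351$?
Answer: $8993$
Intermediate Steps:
$r = -14$ ($r = -2 - 12 = -14$)
$C{\left(D \right)} = 126$ ($C{\left(D \right)} = 6 \cdot 21 = 126$)
$\left(p + 1060\right) - 43 C{\left(r \right)} = \left(13351 + 1060\right) - 5418 = 14411 - 5418 = 8993$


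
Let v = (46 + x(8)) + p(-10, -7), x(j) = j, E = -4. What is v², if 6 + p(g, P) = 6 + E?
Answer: 2500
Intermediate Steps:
p(g, P) = -4 (p(g, P) = -6 + (6 - 4) = -6 + 2 = -4)
v = 50 (v = (46 + 8) - 4 = 54 - 4 = 50)
v² = 50² = 2500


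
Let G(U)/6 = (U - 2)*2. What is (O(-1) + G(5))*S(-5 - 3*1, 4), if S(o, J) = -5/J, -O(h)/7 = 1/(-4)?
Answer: -755/16 ≈ -47.188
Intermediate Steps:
O(h) = 7/4 (O(h) = -7/(-4) = -7*(-1/4) = 7/4)
G(U) = -24 + 12*U (G(U) = 6*((U - 2)*2) = 6*((-2 + U)*2) = 6*(-4 + 2*U) = -24 + 12*U)
(O(-1) + G(5))*S(-5 - 3*1, 4) = (7/4 + (-24 + 12*5))*(-5/4) = (7/4 + (-24 + 60))*(-5*1/4) = (7/4 + 36)*(-5/4) = (151/4)*(-5/4) = -755/16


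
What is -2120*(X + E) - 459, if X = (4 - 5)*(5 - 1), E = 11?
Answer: -15299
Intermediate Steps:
X = -4 (X = -1*4 = -4)
-2120*(X + E) - 459 = -2120*(-4 + 11) - 459 = -2120*7 - 459 = -424*35 - 459 = -14840 - 459 = -15299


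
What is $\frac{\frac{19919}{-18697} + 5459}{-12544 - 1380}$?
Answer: $- \frac{25511751}{65084257} \approx -0.39198$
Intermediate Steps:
$\frac{\frac{19919}{-18697} + 5459}{-12544 - 1380} = \frac{19919 \left(- \frac{1}{18697}\right) + 5459}{-13924} = \left(- \frac{19919}{18697} + 5459\right) \left(- \frac{1}{13924}\right) = \frac{102047004}{18697} \left(- \frac{1}{13924}\right) = - \frac{25511751}{65084257}$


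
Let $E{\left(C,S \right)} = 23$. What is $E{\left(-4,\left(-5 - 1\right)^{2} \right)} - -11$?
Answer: $34$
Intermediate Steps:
$E{\left(-4,\left(-5 - 1\right)^{2} \right)} - -11 = 23 - -11 = 23 + 11 = 34$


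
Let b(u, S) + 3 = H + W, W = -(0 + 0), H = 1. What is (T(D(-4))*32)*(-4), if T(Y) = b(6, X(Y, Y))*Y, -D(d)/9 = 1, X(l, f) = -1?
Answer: -2304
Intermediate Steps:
W = 0 (W = -1*0 = 0)
D(d) = -9 (D(d) = -9*1 = -9)
b(u, S) = -2 (b(u, S) = -3 + (1 + 0) = -3 + 1 = -2)
T(Y) = -2*Y
(T(D(-4))*32)*(-4) = (-2*(-9)*32)*(-4) = (18*32)*(-4) = 576*(-4) = -2304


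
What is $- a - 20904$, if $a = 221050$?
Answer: $-241954$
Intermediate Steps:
$- a - 20904 = \left(-1\right) 221050 - 20904 = -221050 - 20904 = -241954$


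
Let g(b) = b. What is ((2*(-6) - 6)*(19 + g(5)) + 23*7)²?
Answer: 73441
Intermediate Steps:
((2*(-6) - 6)*(19 + g(5)) + 23*7)² = ((2*(-6) - 6)*(19 + 5) + 23*7)² = ((-12 - 6)*24 + 161)² = (-18*24 + 161)² = (-432 + 161)² = (-271)² = 73441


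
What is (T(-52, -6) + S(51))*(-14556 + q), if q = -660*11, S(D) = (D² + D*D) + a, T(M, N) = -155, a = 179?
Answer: -114010416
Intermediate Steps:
S(D) = 179 + 2*D² (S(D) = (D² + D*D) + 179 = (D² + D²) + 179 = 2*D² + 179 = 179 + 2*D²)
q = -7260
(T(-52, -6) + S(51))*(-14556 + q) = (-155 + (179 + 2*51²))*(-14556 - 7260) = (-155 + (179 + 2*2601))*(-21816) = (-155 + (179 + 5202))*(-21816) = (-155 + 5381)*(-21816) = 5226*(-21816) = -114010416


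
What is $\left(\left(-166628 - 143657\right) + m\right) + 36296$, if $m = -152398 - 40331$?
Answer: $-466718$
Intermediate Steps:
$m = -192729$
$\left(\left(-166628 - 143657\right) + m\right) + 36296 = \left(\left(-166628 - 143657\right) - 192729\right) + 36296 = \left(-310285 - 192729\right) + 36296 = -503014 + 36296 = -466718$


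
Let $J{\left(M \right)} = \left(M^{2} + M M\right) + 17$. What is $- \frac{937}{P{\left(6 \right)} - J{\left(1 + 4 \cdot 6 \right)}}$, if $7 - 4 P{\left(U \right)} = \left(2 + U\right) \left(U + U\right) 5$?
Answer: $\frac{3748}{5541} \approx 0.67641$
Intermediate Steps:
$P{\left(U \right)} = \frac{7}{4} - \frac{5 U \left(2 + U\right)}{2}$ ($P{\left(U \right)} = \frac{7}{4} - \frac{\left(2 + U\right) \left(U + U\right) 5}{4} = \frac{7}{4} - \frac{\left(2 + U\right) 2 U 5}{4} = \frac{7}{4} - \frac{2 U \left(2 + U\right) 5}{4} = \frac{7}{4} - \frac{10 U \left(2 + U\right)}{4} = \frac{7}{4} - \frac{5 U \left(2 + U\right)}{2}$)
$J{\left(M \right)} = 17 + 2 M^{2}$ ($J{\left(M \right)} = \left(M^{2} + M^{2}\right) + 17 = 2 M^{2} + 17 = 17 + 2 M^{2}$)
$- \frac{937}{P{\left(6 \right)} - J{\left(1 + 4 \cdot 6 \right)}} = - \frac{937}{\left(\frac{7}{4} - 30 - \frac{5 \cdot 6^{2}}{2}\right) - \left(17 + 2 \left(1 + 4 \cdot 6\right)^{2}\right)} = - \frac{937}{\left(\frac{7}{4} - 30 - 90\right) - \left(17 + 2 \left(1 + 24\right)^{2}\right)} = - \frac{937}{\left(\frac{7}{4} - 30 - 90\right) - \left(17 + 2 \cdot 25^{2}\right)} = - \frac{937}{- \frac{473}{4} - \left(17 + 2 \cdot 625\right)} = - \frac{937}{- \frac{473}{4} - \left(17 + 1250\right)} = - \frac{937}{- \frac{473}{4} - 1267} = - \frac{937}{- \frac{5541}{4}} = \left(-937\right) \left(- \frac{4}{5541}\right) = \frac{3748}{5541}$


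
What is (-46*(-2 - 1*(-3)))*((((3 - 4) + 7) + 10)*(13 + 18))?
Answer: -22816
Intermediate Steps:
(-46*(-2 - 1*(-3)))*((((3 - 4) + 7) + 10)*(13 + 18)) = (-46*(-2 + 3))*(((-1 + 7) + 10)*31) = (-46*1)*((6 + 10)*31) = -736*31 = -46*496 = -22816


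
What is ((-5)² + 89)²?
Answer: 12996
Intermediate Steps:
((-5)² + 89)² = (25 + 89)² = 114² = 12996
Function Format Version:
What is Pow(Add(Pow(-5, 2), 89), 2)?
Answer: 12996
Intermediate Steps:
Pow(Add(Pow(-5, 2), 89), 2) = Pow(Add(25, 89), 2) = Pow(114, 2) = 12996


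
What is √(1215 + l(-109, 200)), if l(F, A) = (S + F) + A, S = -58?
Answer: 4*√78 ≈ 35.327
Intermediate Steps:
l(F, A) = -58 + A + F (l(F, A) = (-58 + F) + A = -58 + A + F)
√(1215 + l(-109, 200)) = √(1215 + (-58 + 200 - 109)) = √(1215 + 33) = √1248 = 4*√78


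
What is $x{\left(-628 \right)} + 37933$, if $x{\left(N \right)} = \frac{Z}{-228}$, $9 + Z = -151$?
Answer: $\frac{2162221}{57} \approx 37934.0$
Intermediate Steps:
$Z = -160$ ($Z = -9 - 151 = -160$)
$x{\left(N \right)} = \frac{40}{57}$ ($x{\left(N \right)} = - \frac{160}{-228} = \left(-160\right) \left(- \frac{1}{228}\right) = \frac{40}{57}$)
$x{\left(-628 \right)} + 37933 = \frac{40}{57} + 37933 = \frac{2162221}{57}$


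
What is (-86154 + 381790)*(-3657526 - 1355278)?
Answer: -1481965323344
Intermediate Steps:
(-86154 + 381790)*(-3657526 - 1355278) = 295636*(-5012804) = -1481965323344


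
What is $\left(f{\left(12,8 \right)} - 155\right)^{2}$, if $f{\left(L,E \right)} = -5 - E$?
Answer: $28224$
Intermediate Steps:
$\left(f{\left(12,8 \right)} - 155\right)^{2} = \left(\left(-5 - 8\right) - 155\right)^{2} = \left(-13 - 155\right)^{2} = \left(-168\right)^{2} = 28224$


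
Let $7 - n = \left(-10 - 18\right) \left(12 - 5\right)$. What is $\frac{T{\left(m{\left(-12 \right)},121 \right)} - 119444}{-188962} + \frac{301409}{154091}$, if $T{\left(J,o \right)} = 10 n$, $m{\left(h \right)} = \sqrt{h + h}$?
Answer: $\frac{37523644066}{14558671771} \approx 2.5774$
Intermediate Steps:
$m{\left(h \right)} = \sqrt{2} \sqrt{h}$ ($m{\left(h \right)} = \sqrt{2 h} = \sqrt{2} \sqrt{h}$)
$n = 203$ ($n = 7 - \left(-10 - 18\right) \left(12 - 5\right) = 7 - \left(-28\right) 7 = 7 - -196 = 7 + 196 = 203$)
$T{\left(J,o \right)} = 2030$ ($T{\left(J,o \right)} = 10 \cdot 203 = 2030$)
$\frac{T{\left(m{\left(-12 \right)},121 \right)} - 119444}{-188962} + \frac{301409}{154091} = \frac{2030 - 119444}{-188962} + \frac{301409}{154091} = \left(2030 - 119444\right) \left(- \frac{1}{188962}\right) + 301409 \cdot \frac{1}{154091} = \left(-117414\right) \left(- \frac{1}{188962}\right) + \frac{301409}{154091} = \frac{58707}{94481} + \frac{301409}{154091} = \frac{37523644066}{14558671771}$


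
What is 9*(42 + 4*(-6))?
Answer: 162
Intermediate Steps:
9*(42 + 4*(-6)) = 9*(42 - 24) = 9*18 = 162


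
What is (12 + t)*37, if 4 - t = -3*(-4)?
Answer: 148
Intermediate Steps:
t = -8 (t = 4 - (-3)*(-4) = 4 - 1*12 = 4 - 12 = -8)
(12 + t)*37 = (12 - 8)*37 = 4*37 = 148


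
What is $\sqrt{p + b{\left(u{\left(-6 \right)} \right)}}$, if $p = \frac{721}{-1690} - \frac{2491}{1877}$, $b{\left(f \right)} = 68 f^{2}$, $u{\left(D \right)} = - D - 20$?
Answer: $\frac{\sqrt{793456430454410}}{244010} \approx 115.44$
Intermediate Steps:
$u{\left(D \right)} = -20 - D$ ($u{\left(D \right)} = - D - 20 = -20 - D$)
$p = - \frac{5563107}{3172130}$ ($p = 721 \left(- \frac{1}{1690}\right) - \frac{2491}{1877} = - \frac{721}{1690} - \frac{2491}{1877} = - \frac{5563107}{3172130} \approx -1.7537$)
$\sqrt{p + b{\left(u{\left(-6 \right)} \right)}} = \sqrt{- \frac{5563107}{3172130} + 68 \left(-20 - -6\right)^{2}} = \sqrt{- \frac{5563107}{3172130} + 68 \left(-20 + 6\right)^{2}} = \sqrt{- \frac{5563107}{3172130} + 68 \left(-14\right)^{2}} = \sqrt{- \frac{5563107}{3172130} + 68 \cdot 196} = \sqrt{- \frac{5563107}{3172130} + 13328} = \sqrt{\frac{42272585533}{3172130}} = \frac{\sqrt{793456430454410}}{244010}$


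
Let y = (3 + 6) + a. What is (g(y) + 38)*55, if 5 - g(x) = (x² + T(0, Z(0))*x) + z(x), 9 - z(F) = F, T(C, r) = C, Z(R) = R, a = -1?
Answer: -1210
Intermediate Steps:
z(F) = 9 - F
y = 8 (y = (3 + 6) - 1 = 9 - 1 = 8)
g(x) = -4 + x - x² (g(x) = 5 - ((x² + 0*x) + (9 - x)) = 5 - ((x² + 0) + (9 - x)) = 5 - (x² + (9 - x)) = 5 - (9 + x² - x) = 5 + (-9 + x - x²) = -4 + x - x²)
(g(y) + 38)*55 = ((-4 + 8 - 1*8²) + 38)*55 = ((-4 + 8 - 1*64) + 38)*55 = ((-4 + 8 - 64) + 38)*55 = (-60 + 38)*55 = -22*55 = -1210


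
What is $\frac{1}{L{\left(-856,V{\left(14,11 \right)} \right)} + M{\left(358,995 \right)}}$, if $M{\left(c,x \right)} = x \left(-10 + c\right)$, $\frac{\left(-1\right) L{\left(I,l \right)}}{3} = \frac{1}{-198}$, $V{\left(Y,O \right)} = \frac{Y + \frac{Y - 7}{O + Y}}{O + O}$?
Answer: $\frac{66}{22853161} \approx 2.888 \cdot 10^{-6}$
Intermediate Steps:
$V{\left(Y,O \right)} = \frac{Y + \frac{-7 + Y}{O + Y}}{2 O}$
$L{\left(I,l \right)} = \frac{1}{66}$ ($L{\left(I,l \right)} = - \frac{3}{-198} = \left(-3\right) \left(- \frac{1}{198}\right) = \frac{1}{66}$)
$\frac{1}{L{\left(-856,V{\left(14,11 \right)} \right)} + M{\left(358,995 \right)}} = \frac{1}{\frac{1}{66} + 995 \left(-10 + 358\right)} = \frac{1}{\frac{1}{66} + 995 \cdot 348} = \frac{1}{\frac{1}{66} + 346260} = \frac{1}{\frac{22853161}{66}} = \frac{66}{22853161}$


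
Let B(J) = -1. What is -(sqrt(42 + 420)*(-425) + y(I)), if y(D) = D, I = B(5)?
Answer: 1 + 425*sqrt(462) ≈ 9136.0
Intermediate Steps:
I = -1
-(sqrt(42 + 420)*(-425) + y(I)) = -(sqrt(42 + 420)*(-425) - 1) = -(sqrt(462)*(-425) - 1) = -(-425*sqrt(462) - 1) = -(-1 - 425*sqrt(462)) = 1 + 425*sqrt(462)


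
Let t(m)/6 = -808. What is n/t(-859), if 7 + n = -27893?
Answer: 2325/404 ≈ 5.7550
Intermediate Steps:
n = -27900 (n = -7 - 27893 = -27900)
t(m) = -4848 (t(m) = 6*(-808) = -4848)
n/t(-859) = -27900/(-4848) = -27900*(-1/4848) = 2325/404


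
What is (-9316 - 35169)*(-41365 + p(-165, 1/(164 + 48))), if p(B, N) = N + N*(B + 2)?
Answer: 195056537935/106 ≈ 1.8402e+9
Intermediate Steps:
p(B, N) = N + N*(2 + B)
(-9316 - 35169)*(-41365 + p(-165, 1/(164 + 48))) = (-9316 - 35169)*(-41365 + (3 - 165)/(164 + 48)) = -44485*(-41365 - 162/212) = -44485*(-41365 + (1/212)*(-162)) = -44485*(-41365 - 81/106) = -44485*(-4384771/106) = 195056537935/106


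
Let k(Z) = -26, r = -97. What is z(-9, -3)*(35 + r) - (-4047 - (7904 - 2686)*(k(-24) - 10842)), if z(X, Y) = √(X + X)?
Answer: -56705177 - 186*I*√2 ≈ -5.6705e+7 - 263.04*I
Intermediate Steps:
z(X, Y) = √2*√X (z(X, Y) = √(2*X) = √2*√X)
z(-9, -3)*(35 + r) - (-4047 - (7904 - 2686)*(k(-24) - 10842)) = (√2*√(-9))*(35 - 97) - (-4047 - (7904 - 2686)*(-26 - 10842)) = (√2*(3*I))*(-62) - (-4047 - 5218*(-10868)) = (3*I*√2)*(-62) - (-4047 - 1*(-56709224)) = -186*I*√2 - (-4047 + 56709224) = -186*I*√2 - 1*56705177 = -186*I*√2 - 56705177 = -56705177 - 186*I*√2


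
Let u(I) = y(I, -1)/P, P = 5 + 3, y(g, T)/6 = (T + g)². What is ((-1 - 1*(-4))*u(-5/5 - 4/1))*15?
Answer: 1215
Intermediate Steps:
y(g, T) = 6*(T + g)²
P = 8
u(I) = 3*(-1 + I)²/4 (u(I) = (6*(-1 + I)²)/8 = (6*(-1 + I)²)*(⅛) = 3*(-1 + I)²/4)
((-1 - 1*(-4))*u(-5/5 - 4/1))*15 = ((-1 - 1*(-4))*(3*(-1 + (-5/5 - 4/1))²/4))*15 = ((-1 + 4)*(3*(-1 + (-5*⅕ - 4*1))²/4))*15 = (3*(3*(-1 + (-1 - 4))²/4))*15 = (3*(3*(-1 - 5)²/4))*15 = (3*((¾)*(-6)²))*15 = (3*((¾)*36))*15 = (3*27)*15 = 81*15 = 1215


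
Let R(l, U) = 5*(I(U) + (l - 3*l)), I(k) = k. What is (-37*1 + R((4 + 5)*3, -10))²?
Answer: 127449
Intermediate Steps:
R(l, U) = -10*l + 5*U (R(l, U) = 5*(U + (l - 3*l)) = 5*(U - 2*l) = -10*l + 5*U)
(-37*1 + R((4 + 5)*3, -10))² = (-37*1 + (-10*(4 + 5)*3 + 5*(-10)))² = (-37 + (-90*3 - 50))² = (-37 + (-10*27 - 50))² = (-37 + (-270 - 50))² = (-37 - 320)² = (-357)² = 127449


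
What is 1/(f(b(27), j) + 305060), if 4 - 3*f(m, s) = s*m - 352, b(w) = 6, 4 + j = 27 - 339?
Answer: 3/917432 ≈ 3.2700e-6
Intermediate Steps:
j = -316 (j = -4 + (27 - 339) = -4 - 312 = -316)
f(m, s) = 356/3 - m*s/3 (f(m, s) = 4/3 - (s*m - 352)/3 = 4/3 - (m*s - 352)/3 = 4/3 - (-352 + m*s)/3 = 4/3 + (352/3 - m*s/3) = 356/3 - m*s/3)
1/(f(b(27), j) + 305060) = 1/((356/3 - ⅓*6*(-316)) + 305060) = 1/((356/3 + 632) + 305060) = 1/(2252/3 + 305060) = 1/(917432/3) = 3/917432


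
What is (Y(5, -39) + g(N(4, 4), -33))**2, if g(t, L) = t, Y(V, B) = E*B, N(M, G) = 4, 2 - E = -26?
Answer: 1183744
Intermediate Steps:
E = 28 (E = 2 - 1*(-26) = 2 + 26 = 28)
Y(V, B) = 28*B
(Y(5, -39) + g(N(4, 4), -33))**2 = (28*(-39) + 4)**2 = (-1092 + 4)**2 = (-1088)**2 = 1183744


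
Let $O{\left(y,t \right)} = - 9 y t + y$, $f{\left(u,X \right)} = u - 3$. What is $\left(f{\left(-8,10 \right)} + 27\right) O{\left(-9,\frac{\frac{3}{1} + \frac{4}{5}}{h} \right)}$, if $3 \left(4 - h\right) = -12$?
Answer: $\frac{2358}{5} \approx 471.6$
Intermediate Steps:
$h = 8$ ($h = 4 - -4 = 4 + 4 = 8$)
$f{\left(u,X \right)} = -3 + u$
$O{\left(y,t \right)} = y - 9 t y$ ($O{\left(y,t \right)} = - 9 t y + y = y - 9 t y$)
$\left(f{\left(-8,10 \right)} + 27\right) O{\left(-9,\frac{\frac{3}{1} + \frac{4}{5}}{h} \right)} = \left(\left(-3 - 8\right) + 27\right) \left(- 9 \left(1 - 9 \frac{\frac{3}{1} + \frac{4}{5}}{8}\right)\right) = \left(-11 + 27\right) \left(- 9 \left(1 - 9 \left(3 \cdot 1 + 4 \cdot \frac{1}{5}\right) \frac{1}{8}\right)\right) = 16 \left(- 9 \left(1 - 9 \left(3 + \frac{4}{5}\right) \frac{1}{8}\right)\right) = 16 \left(- 9 \left(1 - 9 \cdot \frac{19}{5} \cdot \frac{1}{8}\right)\right) = 16 \left(- 9 \left(1 - \frac{171}{40}\right)\right) = 16 \left(\left(-9\right) \left(- \frac{131}{40}\right)\right) = 16 \cdot \frac{1179}{40} = \frac{2358}{5}$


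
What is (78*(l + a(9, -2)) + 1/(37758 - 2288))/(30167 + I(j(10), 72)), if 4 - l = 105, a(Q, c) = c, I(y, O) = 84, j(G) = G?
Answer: -284965979/1073002970 ≈ -0.26558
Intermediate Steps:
l = -101 (l = 4 - 1*105 = 4 - 105 = -101)
(78*(l + a(9, -2)) + 1/(37758 - 2288))/(30167 + I(j(10), 72)) = (78*(-101 - 2) + 1/(37758 - 2288))/(30167 + 84) = (78*(-103) + 1/35470)/30251 = (-8034 + 1/35470)*(1/30251) = -284965979/35470*1/30251 = -284965979/1073002970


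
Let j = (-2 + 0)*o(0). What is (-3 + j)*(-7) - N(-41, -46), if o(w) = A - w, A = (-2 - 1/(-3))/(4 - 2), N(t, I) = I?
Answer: 166/3 ≈ 55.333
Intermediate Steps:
A = -⅚ (A = (-2 - 1*(-⅓))/2 = (-2 + ⅓)*(½) = -5/3*½ = -⅚ ≈ -0.83333)
o(w) = -⅚ - w
j = 5/3 (j = (-2 + 0)*(-⅚ - 1*0) = -2*(-⅚ + 0) = -2*(-⅚) = 5/3 ≈ 1.6667)
(-3 + j)*(-7) - N(-41, -46) = (-3 + 5/3)*(-7) - 1*(-46) = -4/3*(-7) + 46 = 28/3 + 46 = 166/3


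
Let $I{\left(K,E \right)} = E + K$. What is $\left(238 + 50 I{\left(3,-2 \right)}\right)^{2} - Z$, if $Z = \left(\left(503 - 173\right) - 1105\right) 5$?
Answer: $86819$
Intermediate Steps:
$Z = -3875$ ($Z = \left(330 - 1105\right) 5 = \left(-775\right) 5 = -3875$)
$\left(238 + 50 I{\left(3,-2 \right)}\right)^{2} - Z = \left(238 + 50 \left(-2 + 3\right)\right)^{2} - -3875 = \left(238 + 50 \cdot 1\right)^{2} + 3875 = \left(238 + 50\right)^{2} + 3875 = 288^{2} + 3875 = 82944 + 3875 = 86819$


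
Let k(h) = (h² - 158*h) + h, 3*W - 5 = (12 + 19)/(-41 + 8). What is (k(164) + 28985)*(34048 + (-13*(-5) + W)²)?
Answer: 11355808145797/9801 ≈ 1.1586e+9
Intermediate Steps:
W = 134/99 (W = 5/3 + ((12 + 19)/(-41 + 8))/3 = 5/3 + (31/(-33))/3 = 5/3 + (31*(-1/33))/3 = 5/3 + (⅓)*(-31/33) = 5/3 - 31/99 = 134/99 ≈ 1.3535)
k(h) = h² - 157*h
(k(164) + 28985)*(34048 + (-13*(-5) + W)²) = (164*(-157 + 164) + 28985)*(34048 + (-13*(-5) + 134/99)²) = (164*7 + 28985)*(34048 + (65 + 134/99)²) = (1148 + 28985)*(34048 + (6569/99)²) = 30133*(34048 + 43151761/9801) = 30133*(376856209/9801) = 11355808145797/9801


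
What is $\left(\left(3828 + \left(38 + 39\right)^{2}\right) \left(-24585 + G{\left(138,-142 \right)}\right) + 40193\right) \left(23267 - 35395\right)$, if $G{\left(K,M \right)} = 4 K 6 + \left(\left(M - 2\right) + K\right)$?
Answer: $2517518233280$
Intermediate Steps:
$G{\left(K,M \right)} = -2 + M + 25 K$ ($G{\left(K,M \right)} = 4 \cdot 6 K + \left(\left(-2 + M\right) + K\right) = 24 K + \left(-2 + K + M\right) = -2 + M + 25 K$)
$\left(\left(3828 + \left(38 + 39\right)^{2}\right) \left(-24585 + G{\left(138,-142 \right)}\right) + 40193\right) \left(23267 - 35395\right) = \left(\left(3828 + \left(38 + 39\right)^{2}\right) \left(-24585 - -3306\right) + 40193\right) \left(23267 - 35395\right) = \left(\left(3828 + 77^{2}\right) \left(-24585 - -3306\right) + 40193\right) \left(-12128\right) = \left(\left(3828 + 5929\right) \left(-24585 + 3306\right) + 40193\right) \left(-12128\right) = \left(9757 \left(-21279\right) + 40193\right) \left(-12128\right) = \left(-207619203 + 40193\right) \left(-12128\right) = \left(-207579010\right) \left(-12128\right) = 2517518233280$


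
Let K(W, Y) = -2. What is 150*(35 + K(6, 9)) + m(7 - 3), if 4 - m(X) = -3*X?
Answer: 4966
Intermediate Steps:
m(X) = 4 + 3*X (m(X) = 4 - (-3)*X = 4 + 3*X)
150*(35 + K(6, 9)) + m(7 - 3) = 150*(35 - 2) + (4 + 3*(7 - 3)) = 150*33 + (4 + 3*4) = 4950 + (4 + 12) = 4950 + 16 = 4966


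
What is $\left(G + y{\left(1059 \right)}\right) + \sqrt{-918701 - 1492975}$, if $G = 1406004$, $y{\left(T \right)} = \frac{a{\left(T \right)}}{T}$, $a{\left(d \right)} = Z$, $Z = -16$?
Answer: $\frac{1488958220}{1059} + 6 i \sqrt{66991} \approx 1.406 \cdot 10^{6} + 1553.0 i$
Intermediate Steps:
$a{\left(d \right)} = -16$
$y{\left(T \right)} = - \frac{16}{T}$
$\left(G + y{\left(1059 \right)}\right) + \sqrt{-918701 - 1492975} = \left(1406004 - \frac{16}{1059}\right) + \sqrt{-918701 - 1492975} = \left(1406004 - \frac{16}{1059}\right) + \sqrt{-2411676} = \left(1406004 - \frac{16}{1059}\right) + 6 i \sqrt{66991} = \frac{1488958220}{1059} + 6 i \sqrt{66991}$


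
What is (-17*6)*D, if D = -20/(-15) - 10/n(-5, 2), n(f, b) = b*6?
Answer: -51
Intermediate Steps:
n(f, b) = 6*b
D = ½ (D = -20/(-15) - 10/(6*2) = -20*(-1/15) - 10/12 = 4/3 - 10*1/12 = 4/3 - ⅚ = ½ ≈ 0.50000)
(-17*6)*D = -17*6*(½) = -102*½ = -51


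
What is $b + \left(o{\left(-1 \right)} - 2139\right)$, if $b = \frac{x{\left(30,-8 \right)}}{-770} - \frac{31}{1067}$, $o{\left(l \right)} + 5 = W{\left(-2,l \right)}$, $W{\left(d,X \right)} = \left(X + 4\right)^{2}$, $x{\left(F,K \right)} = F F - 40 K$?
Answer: $- \frac{15958366}{7469} \approx -2136.6$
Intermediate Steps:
$x{\left(F,K \right)} = F^{2} - 40 K$
$W{\left(d,X \right)} = \left(4 + X\right)^{2}$
$o{\left(l \right)} = -5 + \left(4 + l\right)^{2}$
$b = - \frac{12051}{7469}$ ($b = \frac{30^{2} - -320}{-770} - \frac{31}{1067} = \left(900 + 320\right) \left(- \frac{1}{770}\right) - \frac{31}{1067} = 1220 \left(- \frac{1}{770}\right) - \frac{31}{1067} = - \frac{122}{77} - \frac{31}{1067} = - \frac{12051}{7469} \approx -1.6135$)
$b + \left(o{\left(-1 \right)} - 2139\right) = - \frac{12051}{7469} - \left(2144 - \left(4 - 1\right)^{2}\right) = - \frac{12051}{7469} - \left(2144 - 9\right) = - \frac{12051}{7469} + \left(\left(-5 + 9\right) - 2139\right) = - \frac{12051}{7469} + \left(4 - 2139\right) = - \frac{12051}{7469} - 2135 = - \frac{15958366}{7469}$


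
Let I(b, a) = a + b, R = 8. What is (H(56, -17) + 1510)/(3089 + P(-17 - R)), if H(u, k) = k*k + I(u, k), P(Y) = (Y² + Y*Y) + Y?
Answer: 919/2157 ≈ 0.42605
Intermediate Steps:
P(Y) = Y + 2*Y² (P(Y) = (Y² + Y²) + Y = 2*Y² + Y = Y + 2*Y²)
H(u, k) = k + u + k² (H(u, k) = k*k + (k + u) = k² + (k + u) = k + u + k²)
(H(56, -17) + 1510)/(3089 + P(-17 - R)) = ((-17 + 56 + (-17)²) + 1510)/(3089 + (-17 - 1*8)*(1 + 2*(-17 - 1*8))) = ((-17 + 56 + 289) + 1510)/(3089 + (-17 - 8)*(1 + 2*(-17 - 8))) = (328 + 1510)/(3089 - 25*(1 + 2*(-25))) = 1838/(3089 - 25*(1 - 50)) = 1838/(3089 - 25*(-49)) = 1838/(3089 + 1225) = 1838/4314 = 1838*(1/4314) = 919/2157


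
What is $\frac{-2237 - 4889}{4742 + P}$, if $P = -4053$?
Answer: $- \frac{7126}{689} \approx -10.343$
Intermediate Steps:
$\frac{-2237 - 4889}{4742 + P} = \frac{-2237 - 4889}{4742 - 4053} = - \frac{7126}{689}$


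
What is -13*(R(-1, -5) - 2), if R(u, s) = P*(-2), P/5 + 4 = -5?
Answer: -1144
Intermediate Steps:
P = -45 (P = -20 + 5*(-5) = -20 - 25 = -45)
R(u, s) = 90 (R(u, s) = -45*(-2) = 90)
-13*(R(-1, -5) - 2) = -13*(90 - 2) = -13*88 = -1144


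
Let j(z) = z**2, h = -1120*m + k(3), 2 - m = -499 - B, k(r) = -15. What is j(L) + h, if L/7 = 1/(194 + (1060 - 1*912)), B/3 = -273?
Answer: 41656143829/116964 ≈ 3.5615e+5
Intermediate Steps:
B = -819 (B = 3*(-273) = -819)
m = -318 (m = 2 - (-499 - 1*(-819)) = 2 - (-499 + 819) = 2 - 1*320 = 2 - 320 = -318)
L = 7/342 (L = 7/(194 + (1060 - 1*912)) = 7/(194 + (1060 - 912)) = 7/(194 + 148) = 7/342 ≈ 0.020468)
h = 356145 (h = -1120*(-318) - 15 = 356160 - 15 = 356145)
j(L) + h = (7/342)**2 + 356145 = 49/116964 + 356145 = 41656143829/116964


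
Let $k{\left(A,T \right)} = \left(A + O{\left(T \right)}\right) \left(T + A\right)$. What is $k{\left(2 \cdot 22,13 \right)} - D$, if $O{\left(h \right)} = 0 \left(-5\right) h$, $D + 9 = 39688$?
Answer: $-37171$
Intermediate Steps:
$D = 39679$ ($D = -9 + 39688 = 39679$)
$O{\left(h \right)} = 0$ ($O{\left(h \right)} = 0 h = 0$)
$k{\left(A,T \right)} = A \left(A + T\right)$ ($k{\left(A,T \right)} = \left(A + 0\right) \left(T + A\right) = A \left(A + T\right)$)
$k{\left(2 \cdot 22,13 \right)} - D = 2 \cdot 22 \left(2 \cdot 22 + 13\right) - 39679 = 44 \left(44 + 13\right) - 39679 = 44 \cdot 57 - 39679 = 2508 - 39679 = -37171$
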